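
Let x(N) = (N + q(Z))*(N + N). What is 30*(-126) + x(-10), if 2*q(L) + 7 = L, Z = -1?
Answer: -3500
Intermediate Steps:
q(L) = -7/2 + L/2
x(N) = 2*N*(-4 + N) (x(N) = (N + (-7/2 + (½)*(-1)))*(N + N) = (N + (-7/2 - ½))*(2*N) = (N - 4)*(2*N) = (-4 + N)*(2*N) = 2*N*(-4 + N))
30*(-126) + x(-10) = 30*(-126) + 2*(-10)*(-4 - 10) = -3780 + 2*(-10)*(-14) = -3780 + 280 = -3500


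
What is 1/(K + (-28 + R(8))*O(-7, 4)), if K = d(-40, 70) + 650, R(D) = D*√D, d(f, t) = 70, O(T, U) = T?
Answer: 229/203492 + 7*√2/50873 ≈ 0.0013199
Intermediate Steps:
R(D) = D^(3/2)
K = 720 (K = 70 + 650 = 720)
1/(K + (-28 + R(8))*O(-7, 4)) = 1/(720 + (-28 + 8^(3/2))*(-7)) = 1/(720 + (-28 + 16*√2)*(-7)) = 1/(720 + (196 - 112*√2)) = 1/(916 - 112*√2)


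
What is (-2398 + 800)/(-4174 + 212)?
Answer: 799/1981 ≈ 0.40333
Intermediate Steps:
(-2398 + 800)/(-4174 + 212) = -1598/(-3962) = -1598*(-1/3962) = 799/1981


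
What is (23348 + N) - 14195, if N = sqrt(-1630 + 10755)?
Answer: 9153 + 5*sqrt(365) ≈ 9248.5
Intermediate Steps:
N = 5*sqrt(365) (N = sqrt(9125) = 5*sqrt(365) ≈ 95.525)
(23348 + N) - 14195 = (23348 + 5*sqrt(365)) - 14195 = 9153 + 5*sqrt(365)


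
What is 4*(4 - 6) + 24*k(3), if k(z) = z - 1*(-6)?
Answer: 208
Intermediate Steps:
k(z) = 6 + z (k(z) = z + 6 = 6 + z)
4*(4 - 6) + 24*k(3) = 4*(4 - 6) + 24*(6 + 3) = 4*(-2) + 24*9 = -8 + 216 = 208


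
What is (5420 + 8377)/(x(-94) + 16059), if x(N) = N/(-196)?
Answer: 1352106/1573829 ≈ 0.85912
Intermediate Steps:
x(N) = -N/196 (x(N) = N*(-1/196) = -N/196)
(5420 + 8377)/(x(-94) + 16059) = (5420 + 8377)/(-1/196*(-94) + 16059) = 13797/(47/98 + 16059) = 13797/(1573829/98) = 13797*(98/1573829) = 1352106/1573829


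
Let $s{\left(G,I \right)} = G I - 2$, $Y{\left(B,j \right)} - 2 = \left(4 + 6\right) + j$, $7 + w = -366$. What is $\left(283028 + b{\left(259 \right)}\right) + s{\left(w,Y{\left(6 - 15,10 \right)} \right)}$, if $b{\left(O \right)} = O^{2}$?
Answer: $341901$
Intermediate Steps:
$w = -373$ ($w = -7 - 366 = -373$)
$Y{\left(B,j \right)} = 12 + j$ ($Y{\left(B,j \right)} = 2 + \left(\left(4 + 6\right) + j\right) = 2 + \left(10 + j\right) = 12 + j$)
$s{\left(G,I \right)} = -2 + G I$
$\left(283028 + b{\left(259 \right)}\right) + s{\left(w,Y{\left(6 - 15,10 \right)} \right)} = \left(283028 + 259^{2}\right) - \left(2 + 373 \left(12 + 10\right)\right) = \left(283028 + 67081\right) - 8208 = 350109 - 8208 = 341901$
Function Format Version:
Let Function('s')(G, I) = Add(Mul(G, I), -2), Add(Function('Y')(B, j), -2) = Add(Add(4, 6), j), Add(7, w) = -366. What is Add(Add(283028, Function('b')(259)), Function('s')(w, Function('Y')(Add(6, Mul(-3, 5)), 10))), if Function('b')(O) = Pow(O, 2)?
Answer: 341901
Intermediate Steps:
w = -373 (w = Add(-7, -366) = -373)
Function('Y')(B, j) = Add(12, j) (Function('Y')(B, j) = Add(2, Add(Add(4, 6), j)) = Add(2, Add(10, j)) = Add(12, j))
Function('s')(G, I) = Add(-2, Mul(G, I))
Add(Add(283028, Function('b')(259)), Function('s')(w, Function('Y')(Add(6, Mul(-3, 5)), 10))) = Add(Add(283028, Pow(259, 2)), Add(-2, Mul(-373, Add(12, 10)))) = Add(Add(283028, 67081), Add(-2, Mul(-373, 22))) = Add(350109, Add(-2, -8206)) = Add(350109, -8208) = 341901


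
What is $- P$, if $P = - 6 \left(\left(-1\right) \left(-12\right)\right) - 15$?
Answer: $87$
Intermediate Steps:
$P = -87$ ($P = \left(-6\right) 12 - 15 = -72 - 15 = -87$)
$- P = \left(-1\right) \left(-87\right) = 87$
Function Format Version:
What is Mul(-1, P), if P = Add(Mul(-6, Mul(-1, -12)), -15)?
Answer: 87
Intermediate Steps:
P = -87 (P = Add(Mul(-6, 12), -15) = Add(-72, -15) = -87)
Mul(-1, P) = Mul(-1, -87) = 87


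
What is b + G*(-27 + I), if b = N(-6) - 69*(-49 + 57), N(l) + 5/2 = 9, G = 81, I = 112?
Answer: 12679/2 ≈ 6339.5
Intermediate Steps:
N(l) = 13/2 (N(l) = -5/2 + 9 = 13/2)
b = -1091/2 (b = 13/2 - 69*(-49 + 57) = 13/2 - 69*8 = 13/2 - 552 = -1091/2 ≈ -545.50)
b + G*(-27 + I) = -1091/2 + 81*(-27 + 112) = -1091/2 + 81*85 = -1091/2 + 6885 = 12679/2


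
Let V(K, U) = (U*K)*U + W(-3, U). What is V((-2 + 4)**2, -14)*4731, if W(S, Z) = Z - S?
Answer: 3657063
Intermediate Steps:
V(K, U) = 3 + U + K*U**2 (V(K, U) = (U*K)*U + (U - 1*(-3)) = (K*U)*U + (U + 3) = K*U**2 + (3 + U) = 3 + U + K*U**2)
V((-2 + 4)**2, -14)*4731 = (3 - 14 + (-2 + 4)**2*(-14)**2)*4731 = (3 - 14 + 2**2*196)*4731 = (3 - 14 + 4*196)*4731 = (3 - 14 + 784)*4731 = 773*4731 = 3657063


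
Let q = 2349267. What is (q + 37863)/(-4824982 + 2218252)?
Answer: -79571/86891 ≈ -0.91576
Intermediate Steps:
(q + 37863)/(-4824982 + 2218252) = (2349267 + 37863)/(-4824982 + 2218252) = 2387130/(-2606730) = 2387130*(-1/2606730) = -79571/86891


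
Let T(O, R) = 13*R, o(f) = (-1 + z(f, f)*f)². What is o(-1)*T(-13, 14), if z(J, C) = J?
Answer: 0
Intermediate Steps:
o(f) = (-1 + f²)² (o(f) = (-1 + f*f)² = (-1 + f²)²)
o(-1)*T(-13, 14) = (-1 + (-1)²)²*(13*14) = (-1 + 1)²*182 = 0²*182 = 0*182 = 0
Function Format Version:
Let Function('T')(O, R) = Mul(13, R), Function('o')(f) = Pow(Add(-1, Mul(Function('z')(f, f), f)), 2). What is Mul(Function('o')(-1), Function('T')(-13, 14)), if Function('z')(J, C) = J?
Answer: 0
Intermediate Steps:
Function('o')(f) = Pow(Add(-1, Pow(f, 2)), 2) (Function('o')(f) = Pow(Add(-1, Mul(f, f)), 2) = Pow(Add(-1, Pow(f, 2)), 2))
Mul(Function('o')(-1), Function('T')(-13, 14)) = Mul(Pow(Add(-1, Pow(-1, 2)), 2), Mul(13, 14)) = Mul(Pow(Add(-1, 1), 2), 182) = Mul(Pow(0, 2), 182) = Mul(0, 182) = 0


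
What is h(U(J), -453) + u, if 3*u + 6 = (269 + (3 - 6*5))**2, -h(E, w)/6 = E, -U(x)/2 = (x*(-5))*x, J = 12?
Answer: 32638/3 ≈ 10879.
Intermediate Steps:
U(x) = 10*x**2 (U(x) = -2*x*(-5)*x = -2*(-5*x)*x = -(-10)*x**2 = 10*x**2)
h(E, w) = -6*E
u = 58558/3 (u = -2 + (269 + (3 - 6*5))**2/3 = -2 + (269 + (3 - 30))**2/3 = -2 + (269 - 27)**2/3 = -2 + (1/3)*242**2 = -2 + (1/3)*58564 = -2 + 58564/3 = 58558/3 ≈ 19519.)
h(U(J), -453) + u = -60*12**2 + 58558/3 = -60*144 + 58558/3 = -6*1440 + 58558/3 = -8640 + 58558/3 = 32638/3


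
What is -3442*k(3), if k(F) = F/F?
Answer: -3442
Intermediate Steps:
k(F) = 1
-3442*k(3) = -3442*1 = -3442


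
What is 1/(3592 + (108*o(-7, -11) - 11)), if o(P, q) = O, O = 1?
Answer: 1/3689 ≈ 0.00027108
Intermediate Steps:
o(P, q) = 1
1/(3592 + (108*o(-7, -11) - 11)) = 1/(3592 + (108*1 - 11)) = 1/(3592 + (108 - 11)) = 1/(3592 + 97) = 1/3689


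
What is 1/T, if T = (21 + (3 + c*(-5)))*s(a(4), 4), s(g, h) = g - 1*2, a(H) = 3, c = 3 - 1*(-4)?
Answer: -1/11 ≈ -0.090909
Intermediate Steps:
c = 7 (c = 3 + 4 = 7)
s(g, h) = -2 + g (s(g, h) = g - 2 = -2 + g)
T = -11 (T = (21 + (3 + 7*(-5)))*(-2 + 3) = (21 + (3 - 35))*1 = (21 - 32)*1 = -11*1 = -11)
1/T = 1/(-11) = -1/11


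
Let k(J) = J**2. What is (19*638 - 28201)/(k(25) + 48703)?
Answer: -16079/49328 ≈ -0.32596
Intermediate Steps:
(19*638 - 28201)/(k(25) + 48703) = (19*638 - 28201)/(25**2 + 48703) = (12122 - 28201)/(625 + 48703) = -16079/49328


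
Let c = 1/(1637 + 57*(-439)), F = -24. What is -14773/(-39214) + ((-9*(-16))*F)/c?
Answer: 3169354550197/39214 ≈ 8.0822e+7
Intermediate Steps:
c = -1/23386 (c = 1/(1637 - 25023) = 1/(-23386) = -1/23386 ≈ -4.2761e-5)
-14773/(-39214) + ((-9*(-16))*F)/c = -14773/(-39214) + (-9*(-16)*(-24))/(-1/23386) = -14773*(-1/39214) + (144*(-24))*(-23386) = 14773/39214 - 3456*(-23386) = 14773/39214 + 80822016 = 3169354550197/39214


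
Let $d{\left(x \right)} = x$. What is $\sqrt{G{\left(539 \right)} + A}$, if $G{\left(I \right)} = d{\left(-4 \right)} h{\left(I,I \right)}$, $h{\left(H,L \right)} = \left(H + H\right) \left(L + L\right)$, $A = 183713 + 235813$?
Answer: $i \sqrt{4228810} \approx 2056.4 i$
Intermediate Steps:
$A = 419526$
$h{\left(H,L \right)} = 4 H L$ ($h{\left(H,L \right)} = 2 H 2 L = 4 H L$)
$G{\left(I \right)} = - 16 I^{2}$ ($G{\left(I \right)} = - 4 \cdot 4 I I = - 4 \cdot 4 I^{2} = - 16 I^{2}$)
$\sqrt{G{\left(539 \right)} + A} = \sqrt{- 16 \cdot 539^{2} + 419526} = \sqrt{\left(-16\right) 290521 + 419526} = \sqrt{-4648336 + 419526} = \sqrt{-4228810} = i \sqrt{4228810}$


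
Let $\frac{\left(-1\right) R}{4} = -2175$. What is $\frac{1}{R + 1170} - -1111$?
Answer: $\frac{10965571}{9870} \approx 1111.0$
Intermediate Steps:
$R = 8700$ ($R = \left(-4\right) \left(-2175\right) = 8700$)
$\frac{1}{R + 1170} - -1111 = \frac{1}{8700 + 1170} - -1111 = \frac{1}{9870} + 1111 = \frac{10965571}{9870}$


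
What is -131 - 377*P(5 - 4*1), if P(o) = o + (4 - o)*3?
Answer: -3901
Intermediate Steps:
P(o) = 12 - 2*o (P(o) = o + (12 - 3*o) = 12 - 2*o)
-131 - 377*P(5 - 4*1) = -131 - 377*(12 - 2*(5 - 4*1)) = -131 - 377*(12 - 2*(5 - 4)) = -131 - 377*(12 - 2*1) = -131 - 377*(12 - 2) = -131 - 377*10 = -131 - 3770 = -3901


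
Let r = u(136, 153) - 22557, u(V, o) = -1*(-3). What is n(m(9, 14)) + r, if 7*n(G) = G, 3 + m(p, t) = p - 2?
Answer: -157874/7 ≈ -22553.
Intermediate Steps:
m(p, t) = -5 + p (m(p, t) = -3 + (p - 2) = -3 + (-2 + p) = -5 + p)
n(G) = G/7
u(V, o) = 3
r = -22554 (r = 3 - 22557 = -22554)
n(m(9, 14)) + r = (-5 + 9)/7 - 22554 = (1/7)*4 - 22554 = 4/7 - 22554 = -157874/7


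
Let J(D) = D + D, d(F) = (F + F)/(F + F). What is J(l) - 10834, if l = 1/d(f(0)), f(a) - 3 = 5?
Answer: -10832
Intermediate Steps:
f(a) = 8 (f(a) = 3 + 5 = 8)
d(F) = 1 (d(F) = (2*F)/((2*F)) = (2*F)*(1/(2*F)) = 1)
l = 1 (l = 1/1 = 1)
J(D) = 2*D
J(l) - 10834 = 2*1 - 10834 = 2 - 10834 = -10832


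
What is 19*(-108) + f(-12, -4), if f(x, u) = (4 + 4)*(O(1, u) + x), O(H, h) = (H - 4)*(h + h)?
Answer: -1956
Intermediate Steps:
O(H, h) = 2*h*(-4 + H) (O(H, h) = (-4 + H)*(2*h) = 2*h*(-4 + H))
f(x, u) = -48*u + 8*x (f(x, u) = (4 + 4)*(2*u*(-4 + 1) + x) = 8*(2*u*(-3) + x) = 8*(-6*u + x) = 8*(x - 6*u) = -48*u + 8*x)
19*(-108) + f(-12, -4) = 19*(-108) + (-48*(-4) + 8*(-12)) = -2052 + (192 - 96) = -2052 + 96 = -1956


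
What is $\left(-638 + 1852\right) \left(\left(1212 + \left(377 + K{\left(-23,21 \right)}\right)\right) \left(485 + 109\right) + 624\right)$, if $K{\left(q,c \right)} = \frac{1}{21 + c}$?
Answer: $\frac{8026396206}{7} \approx 1.1466 \cdot 10^{9}$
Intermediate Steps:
$\left(-638 + 1852\right) \left(\left(1212 + \left(377 + K{\left(-23,21 \right)}\right)\right) \left(485 + 109\right) + 624\right) = \left(-638 + 1852\right) \left(\left(1212 + \left(377 + \frac{1}{21 + 21}\right)\right) \left(485 + 109\right) + 624\right) = 1214 \left(\left(1212 + \left(377 + \frac{1}{42}\right)\right) 594 + 624\right) = 1214 \left(\left(1212 + \frac{15835}{42}\right) 594 + 624\right) = 1214 \left(\frac{66739}{42} \cdot 594 + 624\right) = 1214 \left(\frac{6607161}{7} + 624\right) = 1214 \cdot \frac{6611529}{7} = \frac{8026396206}{7}$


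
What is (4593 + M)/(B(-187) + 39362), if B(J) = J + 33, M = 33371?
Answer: 9491/9802 ≈ 0.96827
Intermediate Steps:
B(J) = 33 + J
(4593 + M)/(B(-187) + 39362) = (4593 + 33371)/((33 - 187) + 39362) = 37964/(-154 + 39362) = 37964/39208 = 37964*(1/39208) = 9491/9802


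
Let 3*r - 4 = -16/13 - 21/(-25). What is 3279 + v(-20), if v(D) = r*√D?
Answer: 3279 + 782*I*√5/325 ≈ 3279.0 + 5.3803*I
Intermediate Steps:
r = 391/325 (r = 4/3 + (-16/13 - 21/(-25))/3 = 4/3 + (-16*1/13 - 21*(-1/25))/3 = 4/3 + (-16/13 + 21/25)/3 = 4/3 + (⅓)*(-127/325) = 4/3 - 127/975 = 391/325 ≈ 1.2031)
v(D) = 391*√D/325
3279 + v(-20) = 3279 + 391*√(-20)/325 = 3279 + 391*(2*I*√5)/325 = 3279 + 782*I*√5/325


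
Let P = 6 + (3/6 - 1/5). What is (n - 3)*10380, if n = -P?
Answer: -96534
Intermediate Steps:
P = 63/10 (P = 6 + (3*(1/6) - 1*1/5) = 6 + (1/2 - 1/5) = 6 + 3/10 = 63/10 ≈ 6.3000)
n = -63/10 (n = -1*63/10 = -63/10 ≈ -6.3000)
(n - 3)*10380 = (-63/10 - 3)*10380 = -93/10*10380 = -96534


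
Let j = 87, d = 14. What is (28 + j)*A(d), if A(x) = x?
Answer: 1610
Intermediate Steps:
(28 + j)*A(d) = (28 + 87)*14 = 115*14 = 1610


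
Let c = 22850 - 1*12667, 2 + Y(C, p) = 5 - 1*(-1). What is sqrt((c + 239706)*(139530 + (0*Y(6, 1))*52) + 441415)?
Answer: sqrt(34867453585) ≈ 1.8673e+5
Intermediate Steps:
Y(C, p) = 4 (Y(C, p) = -2 + (5 - 1*(-1)) = -2 + (5 + 1) = -2 + 6 = 4)
c = 10183 (c = 22850 - 12667 = 10183)
sqrt((c + 239706)*(139530 + (0*Y(6, 1))*52) + 441415) = sqrt((10183 + 239706)*(139530 + (0*4)*52) + 441415) = sqrt(249889*(139530 + 0*52) + 441415) = sqrt(249889*(139530 + 0) + 441415) = sqrt(249889*139530 + 441415) = sqrt(34867012170 + 441415) = sqrt(34867453585)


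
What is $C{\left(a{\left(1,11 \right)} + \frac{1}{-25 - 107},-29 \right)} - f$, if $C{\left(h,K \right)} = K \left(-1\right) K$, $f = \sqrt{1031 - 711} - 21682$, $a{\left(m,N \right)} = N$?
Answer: $20841 - 8 \sqrt{5} \approx 20823.0$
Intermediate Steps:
$f = -21682 + 8 \sqrt{5}$ ($f = \sqrt{320} - 21682 = 8 \sqrt{5} - 21682 = -21682 + 8 \sqrt{5} \approx -21664.0$)
$C{\left(h,K \right)} = - K^{2}$ ($C{\left(h,K \right)} = - K K = - K^{2}$)
$C{\left(a{\left(1,11 \right)} + \frac{1}{-25 - 107},-29 \right)} - f = - \left(-29\right)^{2} - \left(-21682 + 8 \sqrt{5}\right) = \left(-1\right) 841 + \left(21682 - 8 \sqrt{5}\right) = -841 + \left(21682 - 8 \sqrt{5}\right) = 20841 - 8 \sqrt{5}$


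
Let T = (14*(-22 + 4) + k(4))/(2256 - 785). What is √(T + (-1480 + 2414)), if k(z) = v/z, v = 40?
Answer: 2*√505167878/1471 ≈ 30.559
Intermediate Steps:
k(z) = 40/z
T = -242/1471 (T = (14*(-22 + 4) + 40/4)/(2256 - 785) = (14*(-18) + 40*(¼))/1471 = (-252 + 10)*(1/1471) = -242*1/1471 = -242/1471 ≈ -0.16451)
√(T + (-1480 + 2414)) = √(-242/1471 + (-1480 + 2414)) = √(-242/1471 + 934) = √(1373672/1471) = 2*√505167878/1471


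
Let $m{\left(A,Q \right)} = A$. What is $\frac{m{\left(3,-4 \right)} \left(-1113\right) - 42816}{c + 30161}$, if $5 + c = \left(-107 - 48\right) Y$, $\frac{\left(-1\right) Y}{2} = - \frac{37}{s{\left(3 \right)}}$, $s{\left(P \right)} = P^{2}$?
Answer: $- \frac{415395}{259934} \approx -1.5981$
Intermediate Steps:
$Y = \frac{74}{9}$ ($Y = - 2 \left(- \frac{37}{3^{2}}\right) = - 2 \left(- \frac{37}{9}\right) = - 2 \left(\left(-37\right) \frac{1}{9}\right) = \left(-2\right) \left(- \frac{37}{9}\right) = \frac{74}{9} \approx 8.2222$)
$c = - \frac{11515}{9}$ ($c = -5 + \left(-107 - 48\right) \frac{74}{9} = -5 - \frac{11470}{9} = - \frac{11515}{9} \approx -1279.4$)
$\frac{m{\left(3,-4 \right)} \left(-1113\right) - 42816}{c + 30161} = \frac{3 \left(-1113\right) - 42816}{- \frac{11515}{9} + 30161} = \frac{-3339 - 42816}{\frac{259934}{9}} = \left(-46155\right) \frac{9}{259934} = - \frac{415395}{259934}$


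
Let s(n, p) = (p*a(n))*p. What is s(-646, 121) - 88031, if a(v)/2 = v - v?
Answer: -88031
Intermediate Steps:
a(v) = 0 (a(v) = 2*(v - v) = 2*0 = 0)
s(n, p) = 0 (s(n, p) = (p*0)*p = 0*p = 0)
s(-646, 121) - 88031 = 0 - 88031 = -88031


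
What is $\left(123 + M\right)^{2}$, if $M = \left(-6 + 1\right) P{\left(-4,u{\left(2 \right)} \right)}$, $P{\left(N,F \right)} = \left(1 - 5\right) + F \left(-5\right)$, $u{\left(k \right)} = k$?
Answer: $37249$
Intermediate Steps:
$P{\left(N,F \right)} = -4 - 5 F$
$M = 70$ ($M = \left(-6 + 1\right) \left(-4 - 10\right) = - 5 \left(-4 - 10\right) = \left(-5\right) \left(-14\right) = 70$)
$\left(123 + M\right)^{2} = \left(123 + 70\right)^{2} = 193^{2} = 37249$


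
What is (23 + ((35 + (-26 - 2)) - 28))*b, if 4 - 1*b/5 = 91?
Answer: -870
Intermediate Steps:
b = -435 (b = 20 - 5*91 = 20 - 455 = -435)
(23 + ((35 + (-26 - 2)) - 28))*b = (23 + ((35 + (-26 - 2)) - 28))*(-435) = (23 + ((35 - 28) - 28))*(-435) = (23 + (7 - 28))*(-435) = (23 - 21)*(-435) = 2*(-435) = -870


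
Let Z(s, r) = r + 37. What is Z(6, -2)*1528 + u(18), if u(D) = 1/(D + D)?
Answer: 1925281/36 ≈ 53480.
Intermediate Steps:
Z(s, r) = 37 + r
u(D) = 1/(2*D)
Z(6, -2)*1528 + u(18) = (37 - 2)*1528 + (½)/18 = 35*1528 + (½)*(1/18) = 53480 + 1/36 = 1925281/36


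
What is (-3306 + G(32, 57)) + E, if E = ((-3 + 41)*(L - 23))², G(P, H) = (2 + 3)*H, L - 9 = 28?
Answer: 280003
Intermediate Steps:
L = 37 (L = 9 + 28 = 37)
G(P, H) = 5*H
E = 283024 (E = ((-3 + 41)*(37 - 23))² = (38*14)² = 532² = 283024)
(-3306 + G(32, 57)) + E = (-3306 + 5*57) + 283024 = (-3306 + 285) + 283024 = -3021 + 283024 = 280003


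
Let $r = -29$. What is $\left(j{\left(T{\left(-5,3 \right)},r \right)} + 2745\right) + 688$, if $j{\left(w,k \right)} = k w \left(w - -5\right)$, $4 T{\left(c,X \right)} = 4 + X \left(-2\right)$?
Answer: $\frac{13993}{4} \approx 3498.3$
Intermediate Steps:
$T{\left(c,X \right)} = 1 - \frac{X}{2}$ ($T{\left(c,X \right)} = \frac{4 + X \left(-2\right)}{4} = \frac{4 - 2 X}{4} = 1 - \frac{X}{2}$)
$j{\left(w,k \right)} = k w \left(5 + w\right)$ ($j{\left(w,k \right)} = k w \left(w + 5\right) = k w \left(5 + w\right)$)
$\left(j{\left(T{\left(-5,3 \right)},r \right)} + 2745\right) + 688 = \left(- 29 \left(1 - \frac{3}{2}\right) \left(5 + \left(1 - \frac{3}{2}\right)\right) + 2745\right) + 688 = \left(\left(-29\right) \left(- \frac{1}{2}\right) \left(5 - \frac{1}{2}\right) + 2745\right) + 688 = \left(\left(-29\right) \left(- \frac{1}{2}\right) \frac{9}{2} + 2745\right) + 688 = \left(\frac{261}{4} + 2745\right) + 688 = \frac{11241}{4} + 688 = \frac{13993}{4}$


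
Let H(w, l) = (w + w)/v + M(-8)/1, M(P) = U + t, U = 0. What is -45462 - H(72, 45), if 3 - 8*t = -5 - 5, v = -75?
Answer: -9092341/200 ≈ -45462.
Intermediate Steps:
t = 13/8 (t = 3/8 - (-5 - 5)/8 = 3/8 - 1/8*(-10) = 3/8 + 5/4 = 13/8 ≈ 1.6250)
M(P) = 13/8 (M(P) = 0 + 13/8 = 13/8)
H(w, l) = 13/8 - 2*w/75 (H(w, l) = (w + w)/(-75) + (13/8)/1 = (2*w)*(-1/75) + (13/8)*1 = -2*w/75 + 13/8 = 13/8 - 2*w/75)
-45462 - H(72, 45) = -45462 - (13/8 - 2/75*72) = -45462 - (13/8 - 48/25) = -45462 - 1*(-59/200) = -45462 + 59/200 = -9092341/200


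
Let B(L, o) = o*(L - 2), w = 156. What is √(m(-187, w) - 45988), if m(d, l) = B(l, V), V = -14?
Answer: 4*I*√3009 ≈ 219.42*I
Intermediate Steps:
B(L, o) = o*(-2 + L)
m(d, l) = 28 - 14*l (m(d, l) = -14*(-2 + l) = 28 - 14*l)
√(m(-187, w) - 45988) = √((28 - 14*156) - 45988) = √((28 - 2184) - 45988) = √(-2156 - 45988) = √(-48144) = 4*I*√3009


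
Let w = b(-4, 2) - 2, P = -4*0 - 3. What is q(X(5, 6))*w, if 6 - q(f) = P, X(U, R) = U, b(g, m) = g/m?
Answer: -36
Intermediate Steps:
P = -3 (P = 0 - 3 = -3)
q(f) = 9 (q(f) = 6 - 1*(-3) = 6 + 3 = 9)
w = -4 (w = -4/2 - 2 = -4*½ - 2 = -2 - 2 = -4)
q(X(5, 6))*w = 9*(-4) = -36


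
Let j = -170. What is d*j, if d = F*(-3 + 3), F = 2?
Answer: 0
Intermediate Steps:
d = 0 (d = 2*(-3 + 3) = 2*0 = 0)
d*j = 0*(-170) = 0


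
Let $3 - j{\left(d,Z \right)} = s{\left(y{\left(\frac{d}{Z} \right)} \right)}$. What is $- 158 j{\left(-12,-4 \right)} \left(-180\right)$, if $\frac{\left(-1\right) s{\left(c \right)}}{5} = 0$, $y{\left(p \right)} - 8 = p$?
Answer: $85320$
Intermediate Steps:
$y{\left(p \right)} = 8 + p$
$s{\left(c \right)} = 0$ ($s{\left(c \right)} = \left(-5\right) 0 = 0$)
$j{\left(d,Z \right)} = 3$ ($j{\left(d,Z \right)} = 3 - 0 = 3 + 0 = 3$)
$- 158 j{\left(-12,-4 \right)} \left(-180\right) = \left(-158\right) 3 \left(-180\right) = \left(-474\right) \left(-180\right) = 85320$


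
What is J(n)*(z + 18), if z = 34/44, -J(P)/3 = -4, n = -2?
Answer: 2478/11 ≈ 225.27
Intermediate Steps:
J(P) = 12 (J(P) = -3*(-4) = 12)
z = 17/22 (z = 34*(1/44) = 17/22 ≈ 0.77273)
J(n)*(z + 18) = 12*(17/22 + 18) = 12*(413/22) = 2478/11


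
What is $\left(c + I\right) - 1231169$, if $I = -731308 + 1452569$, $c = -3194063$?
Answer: $-3703971$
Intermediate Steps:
$I = 721261$
$\left(c + I\right) - 1231169 = \left(-3194063 + 721261\right) - 1231169 = -2472802 - 1231169 = -3703971$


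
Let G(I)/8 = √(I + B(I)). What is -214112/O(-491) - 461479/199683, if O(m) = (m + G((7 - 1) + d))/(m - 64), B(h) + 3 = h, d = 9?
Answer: -314890072950691/1291749327 - 77080320*√3/6469 ≈ -2.6441e+5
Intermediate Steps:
B(h) = -3 + h
G(I) = 8*√(-3 + 2*I) (G(I) = 8*√(I + (-3 + I)) = 8*√(-3 + 2*I))
O(m) = (m + 24*√3)/(-64 + m) (O(m) = (m + 8*√(-3 + 2*((7 - 1) + 9)))/(m - 64) = (m + 8*√(-3 + 2*(6 + 9)))/(-64 + m) = (m + 8*√(-3 + 2*15))/(-64 + m) = (m + 8*√(-3 + 30))/(-64 + m) = (m + 8*√27)/(-64 + m) = (m + 8*(3*√3))/(-64 + m) = (m + 24*√3)/(-64 + m))
-214112/O(-491) - 461479/199683 = -214112*(-64 - 491)/(-491 + 24*√3) - 461479/199683 = -214112*(-555/(-491 + 24*√3)) - 461479*1/199683 = -214112*(-555/(-491 + 24*√3)) - 461479/199683 = -214112/(491/555 - 8*√3/185) - 461479/199683 = -461479/199683 - 214112/(491/555 - 8*√3/185)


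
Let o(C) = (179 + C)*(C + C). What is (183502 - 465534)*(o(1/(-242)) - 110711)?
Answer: 457157347604104/14641 ≈ 3.1224e+10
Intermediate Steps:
o(C) = 2*C*(179 + C) (o(C) = (179 + C)*(2*C) = 2*C*(179 + C))
(183502 - 465534)*(o(1/(-242)) - 110711) = (183502 - 465534)*(2*(179 + 1/(-242))/(-242) - 110711) = -282032*(2*(-1/242)*(179 - 1/242) - 110711) = -282032*(2*(-1/242)*(43317/242) - 110711) = -282032*(-43317/29282 - 110711) = -282032*(-3241882819/29282) = 457157347604104/14641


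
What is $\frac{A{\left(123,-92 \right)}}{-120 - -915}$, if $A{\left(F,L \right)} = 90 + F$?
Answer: $\frac{71}{265} \approx 0.26792$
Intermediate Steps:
$\frac{A{\left(123,-92 \right)}}{-120 - -915} = \frac{90 + 123}{-120 - -915} = \frac{213}{-120 + 915} = \frac{213}{795} = 213 \cdot \frac{1}{795} = \frac{71}{265}$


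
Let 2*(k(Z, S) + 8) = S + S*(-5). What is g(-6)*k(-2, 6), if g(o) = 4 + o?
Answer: 40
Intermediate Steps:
k(Z, S) = -8 - 2*S (k(Z, S) = -8 + (S + S*(-5))/2 = -8 + (S - 5*S)/2 = -8 + (-4*S)/2 = -8 - 2*S)
g(-6)*k(-2, 6) = (4 - 6)*(-8 - 2*6) = -2*(-8 - 12) = -2*(-20) = 40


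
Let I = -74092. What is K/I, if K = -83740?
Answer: 20935/18523 ≈ 1.1302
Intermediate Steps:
K/I = -83740/(-74092) = -83740*(-1/74092) = 20935/18523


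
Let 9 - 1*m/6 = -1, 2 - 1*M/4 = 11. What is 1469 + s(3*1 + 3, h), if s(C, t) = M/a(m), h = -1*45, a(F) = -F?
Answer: 7348/5 ≈ 1469.6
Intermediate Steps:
M = -36 (M = 8 - 4*11 = 8 - 44 = -36)
m = 60 (m = 54 - 6*(-1) = 54 + 6 = 60)
h = -45
s(C, t) = ⅗ (s(C, t) = -36/((-1*60)) = -36/(-60) = -36*(-1/60) = ⅗)
1469 + s(3*1 + 3, h) = 1469 + ⅗ = 7348/5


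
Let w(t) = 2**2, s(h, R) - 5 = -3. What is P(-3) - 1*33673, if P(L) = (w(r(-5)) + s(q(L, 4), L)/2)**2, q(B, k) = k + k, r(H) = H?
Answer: -33648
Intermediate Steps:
q(B, k) = 2*k
s(h, R) = 2 (s(h, R) = 5 - 3 = 2)
w(t) = 4
P(L) = 25 (P(L) = (4 + 2/2)**2 = (4 + 2*(1/2))**2 = (4 + 1)**2 = 5**2 = 25)
P(-3) - 1*33673 = 25 - 1*33673 = 25 - 33673 = -33648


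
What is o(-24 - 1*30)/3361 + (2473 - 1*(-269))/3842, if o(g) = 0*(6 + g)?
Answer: 1371/1921 ≈ 0.71369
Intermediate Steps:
o(g) = 0
o(-24 - 1*30)/3361 + (2473 - 1*(-269))/3842 = 0/3361 + (2473 - 1*(-269))/3842 = 0*(1/3361) + (2473 + 269)*(1/3842) = 0 + 2742*(1/3842) = 0 + 1371/1921 = 1371/1921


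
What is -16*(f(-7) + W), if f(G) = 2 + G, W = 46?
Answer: -656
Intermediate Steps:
-16*(f(-7) + W) = -16*((2 - 7) + 46) = -16*(-5 + 46) = -16*41 = -656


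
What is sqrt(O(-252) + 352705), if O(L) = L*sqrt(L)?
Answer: sqrt(352705 - 1512*I*sqrt(7)) ≈ 593.9 - 3.368*I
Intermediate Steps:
O(L) = L**(3/2)
sqrt(O(-252) + 352705) = sqrt((-252)**(3/2) + 352705) = sqrt(-1512*I*sqrt(7) + 352705) = sqrt(352705 - 1512*I*sqrt(7))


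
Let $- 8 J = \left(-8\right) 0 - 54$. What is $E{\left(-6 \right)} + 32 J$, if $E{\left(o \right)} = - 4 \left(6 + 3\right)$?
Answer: $180$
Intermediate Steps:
$J = \frac{27}{4}$ ($J = - \frac{\left(-8\right) 0 - 54}{8} = - \frac{0 - 54}{8} = \left(- \frac{1}{8}\right) \left(-54\right) = \frac{27}{4} \approx 6.75$)
$E{\left(o \right)} = -36$ ($E{\left(o \right)} = \left(-4\right) 9 = -36$)
$E{\left(-6 \right)} + 32 J = -36 + 32 \cdot \frac{27}{4} = -36 + 216 = 180$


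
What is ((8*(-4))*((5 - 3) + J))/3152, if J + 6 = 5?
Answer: -2/197 ≈ -0.010152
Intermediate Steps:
J = -1 (J = -6 + 5 = -1)
((8*(-4))*((5 - 3) + J))/3152 = ((8*(-4))*((5 - 3) - 1))/3152 = -32*(2 - 1)*(1/3152) = -32*1*(1/3152) = -32*1/3152 = -2/197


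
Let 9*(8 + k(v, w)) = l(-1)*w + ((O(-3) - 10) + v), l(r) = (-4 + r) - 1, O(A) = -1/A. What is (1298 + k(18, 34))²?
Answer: 1172583049/729 ≈ 1.6085e+6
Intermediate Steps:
l(r) = -5 + r
k(v, w) = -245/27 - 2*w/3 + v/9 (k(v, w) = -8 + ((-5 - 1)*w + ((-1/(-3) - 10) + v))/9 = -8 + (-6*w + ((-1*(-⅓) - 10) + v))/9 = -8 + (-6*w + ((⅓ - 10) + v))/9 = -8 + (-6*w + (-29/3 + v))/9 = -8 + (-29/3 + v - 6*w)/9 = -8 + (-29/27 - 2*w/3 + v/9) = -245/27 - 2*w/3 + v/9)
(1298 + k(18, 34))² = (1298 + (-245/27 - ⅔*34 + (⅑)*18))² = (1298 + (-245/27 - 68/3 + 2))² = (1298 - 803/27)² = (34243/27)² = 1172583049/729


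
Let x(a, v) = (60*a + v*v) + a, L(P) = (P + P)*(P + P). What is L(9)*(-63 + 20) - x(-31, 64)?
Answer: -16137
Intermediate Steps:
L(P) = 4*P² (L(P) = (2*P)*(2*P) = 4*P²)
x(a, v) = v² + 61*a (x(a, v) = (60*a + v²) + a = (v² + 60*a) + a = v² + 61*a)
L(9)*(-63 + 20) - x(-31, 64) = (4*9²)*(-63 + 20) - (64² + 61*(-31)) = (4*81)*(-43) - (4096 - 1891) = 324*(-43) - 1*2205 = -13932 - 2205 = -16137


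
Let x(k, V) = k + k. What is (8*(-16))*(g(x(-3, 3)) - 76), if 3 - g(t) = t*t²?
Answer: -18304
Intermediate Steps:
x(k, V) = 2*k
g(t) = 3 - t³ (g(t) = 3 - t*t² = 3 - t³)
(8*(-16))*(g(x(-3, 3)) - 76) = (8*(-16))*((3 - (2*(-3))³) - 76) = -128*((3 - 1*(-6)³) - 76) = -128*((3 - 1*(-216)) - 76) = -128*((3 + 216) - 76) = -128*(219 - 76) = -128*143 = -18304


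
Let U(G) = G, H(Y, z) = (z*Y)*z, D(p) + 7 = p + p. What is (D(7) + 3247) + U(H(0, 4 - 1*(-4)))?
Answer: 3254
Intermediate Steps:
D(p) = -7 + 2*p (D(p) = -7 + (p + p) = -7 + 2*p)
H(Y, z) = Y*z² (H(Y, z) = (Y*z)*z = Y*z²)
(D(7) + 3247) + U(H(0, 4 - 1*(-4))) = ((-7 + 2*7) + 3247) + 0*(4 - 1*(-4))² = ((-7 + 14) + 3247) + 0*(4 + 4)² = (7 + 3247) + 0*8² = 3254 + 0*64 = 3254 + 0 = 3254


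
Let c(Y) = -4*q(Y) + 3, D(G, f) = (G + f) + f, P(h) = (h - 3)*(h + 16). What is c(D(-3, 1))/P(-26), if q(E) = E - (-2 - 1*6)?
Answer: -5/58 ≈ -0.086207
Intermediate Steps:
q(E) = 8 + E (q(E) = E - (-2 - 6) = E - 1*(-8) = E + 8 = 8 + E)
P(h) = (-3 + h)*(16 + h)
D(G, f) = G + 2*f
c(Y) = -29 - 4*Y (c(Y) = -4*(8 + Y) + 3 = (-32 - 4*Y) + 3 = -29 - 4*Y)
c(D(-3, 1))/P(-26) = (-29 - 4*(-3 + 2*1))/(-48 + (-26)² + 13*(-26)) = (-29 - 4*(-3 + 2))/(-48 + 676 - 338) = (-29 - 4*(-1))/290 = (-29 + 4)*(1/290) = -25*1/290 = -5/58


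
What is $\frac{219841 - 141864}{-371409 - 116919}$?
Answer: $- \frac{77977}{488328} \approx -0.15968$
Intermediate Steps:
$\frac{219841 - 141864}{-371409 - 116919} = \frac{77977}{-488328} = 77977 \left(- \frac{1}{488328}\right) = - \frac{77977}{488328}$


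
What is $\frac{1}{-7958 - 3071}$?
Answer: $- \frac{1}{11029} \approx -9.067 \cdot 10^{-5}$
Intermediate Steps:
$\frac{1}{-7958 - 3071} = \frac{1}{-11029} = - \frac{1}{11029}$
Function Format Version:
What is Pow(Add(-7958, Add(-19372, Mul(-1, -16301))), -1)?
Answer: Rational(-1, 11029) ≈ -9.0670e-5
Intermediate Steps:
Pow(Add(-7958, Add(-19372, Mul(-1, -16301))), -1) = Pow(Add(-7958, Add(-19372, 16301)), -1) = Pow(Add(-7958, -3071), -1) = Pow(-11029, -1) = Rational(-1, 11029)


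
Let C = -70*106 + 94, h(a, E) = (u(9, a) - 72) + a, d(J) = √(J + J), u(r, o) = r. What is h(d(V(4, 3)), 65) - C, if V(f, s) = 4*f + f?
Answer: 7263 + 2*√10 ≈ 7269.3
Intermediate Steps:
V(f, s) = 5*f
d(J) = √2*√J (d(J) = √(2*J) = √2*√J)
h(a, E) = -63 + a (h(a, E) = (9 - 72) + a = -63 + a)
C = -7326 (C = -7420 + 94 = -7326)
h(d(V(4, 3)), 65) - C = (-63 + √2*√(5*4)) - 1*(-7326) = (-63 + √2*√20) + 7326 = (-63 + √2*(2*√5)) + 7326 = (-63 + 2*√10) + 7326 = 7263 + 2*√10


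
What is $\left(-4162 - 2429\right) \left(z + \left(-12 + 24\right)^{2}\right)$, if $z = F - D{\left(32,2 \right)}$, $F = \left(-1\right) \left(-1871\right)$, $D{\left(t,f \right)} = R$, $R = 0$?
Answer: $-13280865$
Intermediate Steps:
$D{\left(t,f \right)} = 0$
$F = 1871$
$z = 1871$ ($z = 1871 - 0 = 1871 + 0 = 1871$)
$\left(-4162 - 2429\right) \left(z + \left(-12 + 24\right)^{2}\right) = \left(-4162 - 2429\right) \left(1871 + \left(-12 + 24\right)^{2}\right) = - 6591 \left(1871 + 12^{2}\right) = - 6591 \left(1871 + 144\right) = \left(-6591\right) 2015 = -13280865$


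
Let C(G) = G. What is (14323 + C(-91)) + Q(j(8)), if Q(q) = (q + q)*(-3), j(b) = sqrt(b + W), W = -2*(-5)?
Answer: 14232 - 18*sqrt(2) ≈ 14207.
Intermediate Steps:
W = 10
j(b) = sqrt(10 + b) (j(b) = sqrt(b + 10) = sqrt(10 + b))
Q(q) = -6*q (Q(q) = (2*q)*(-3) = -6*q)
(14323 + C(-91)) + Q(j(8)) = (14323 - 91) - 6*sqrt(10 + 8) = 14232 - 18*sqrt(2)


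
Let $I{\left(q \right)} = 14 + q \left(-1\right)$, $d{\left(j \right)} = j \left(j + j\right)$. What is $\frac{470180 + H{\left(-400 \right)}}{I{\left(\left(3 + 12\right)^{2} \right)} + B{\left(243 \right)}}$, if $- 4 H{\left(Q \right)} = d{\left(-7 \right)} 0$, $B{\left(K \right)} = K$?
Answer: $\frac{117545}{8} \approx 14693.0$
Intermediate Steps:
$d{\left(j \right)} = 2 j^{2}$ ($d{\left(j \right)} = j 2 j = 2 j^{2}$)
$H{\left(Q \right)} = 0$ ($H{\left(Q \right)} = - \frac{2 \left(-7\right)^{2} \cdot 0}{4} = - \frac{2 \cdot 49 \cdot 0}{4} = - \frac{98 \cdot 0}{4} = \left(- \frac{1}{4}\right) 0 = 0$)
$I{\left(q \right)} = 14 - q$
$\frac{470180 + H{\left(-400 \right)}}{I{\left(\left(3 + 12\right)^{2} \right)} + B{\left(243 \right)}} = \frac{470180 + 0}{\left(14 - \left(3 + 12\right)^{2}\right) + 243} = \frac{470180}{\left(14 - 15^{2}\right) + 243} = \frac{470180}{\left(14 - 225\right) + 243} = \frac{470180}{-211 + 243} = \frac{470180}{32} = 470180 \cdot \frac{1}{32} = \frac{117545}{8}$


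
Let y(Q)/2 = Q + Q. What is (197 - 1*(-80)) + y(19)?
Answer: 353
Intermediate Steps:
y(Q) = 4*Q (y(Q) = 2*(Q + Q) = 2*(2*Q) = 4*Q)
(197 - 1*(-80)) + y(19) = (197 - 1*(-80)) + 4*19 = (197 + 80) + 76 = 277 + 76 = 353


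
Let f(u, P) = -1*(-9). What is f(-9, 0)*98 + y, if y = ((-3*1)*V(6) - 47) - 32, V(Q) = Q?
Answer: 785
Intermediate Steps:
f(u, P) = 9
y = -97 (y = (-3*1*6 - 47) - 32 = (-3*6 - 47) - 32 = (-18 - 47) - 32 = -65 - 32 = -97)
f(-9, 0)*98 + y = 9*98 - 97 = 882 - 97 = 785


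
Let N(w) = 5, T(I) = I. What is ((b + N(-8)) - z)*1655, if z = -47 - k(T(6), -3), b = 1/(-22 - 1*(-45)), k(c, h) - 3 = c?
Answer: 2323620/23 ≈ 1.0103e+5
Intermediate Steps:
k(c, h) = 3 + c
b = 1/23 (b = 1/(-22 + 45) = 1/23 ≈ 0.043478)
z = -56 (z = -47 - (3 + 6) = -47 - 1*9 = -47 - 9 = -56)
((b + N(-8)) - z)*1655 = ((1/23 + 5) - 1*(-56))*1655 = (116/23 + 56)*1655 = (1404/23)*1655 = 2323620/23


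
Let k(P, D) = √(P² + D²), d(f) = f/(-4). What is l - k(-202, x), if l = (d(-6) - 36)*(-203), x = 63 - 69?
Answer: 14007/2 - 2*√10210 ≈ 6801.4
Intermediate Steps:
d(f) = -f/4 (d(f) = f*(-¼) = -f/4)
x = -6
l = 14007/2 (l = (-¼*(-6) - 36)*(-203) = (3/2 - 36)*(-203) = -69/2*(-203) = 14007/2 ≈ 7003.5)
k(P, D) = √(D² + P²)
l - k(-202, x) = 14007/2 - √((-6)² + (-202)²) = 14007/2 - √(36 + 40804) = 14007/2 - √40840 = 14007/2 - 2*√10210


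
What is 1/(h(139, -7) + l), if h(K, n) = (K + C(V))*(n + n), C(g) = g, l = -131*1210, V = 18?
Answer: -1/160708 ≈ -6.2225e-6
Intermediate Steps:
l = -158510
h(K, n) = 2*n*(18 + K) (h(K, n) = (K + 18)*(n + n) = (18 + K)*(2*n) = 2*n*(18 + K))
1/(h(139, -7) + l) = 1/(2*(-7)*(18 + 139) - 158510) = 1/(2*(-7)*157 - 158510) = 1/(-2198 - 158510) = 1/(-160708) = -1/160708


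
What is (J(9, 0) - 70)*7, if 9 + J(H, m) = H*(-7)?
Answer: -994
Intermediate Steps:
J(H, m) = -9 - 7*H (J(H, m) = -9 + H*(-7) = -9 - 7*H)
(J(9, 0) - 70)*7 = ((-9 - 7*9) - 70)*7 = ((-9 - 63) - 70)*7 = (-72 - 70)*7 = -142*7 = -994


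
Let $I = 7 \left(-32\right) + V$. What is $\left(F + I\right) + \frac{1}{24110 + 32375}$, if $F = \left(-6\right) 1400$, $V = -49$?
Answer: $- \frac{489894404}{56485} \approx -8673.0$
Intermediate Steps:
$I = -273$ ($I = 7 \left(-32\right) - 49 = -224 - 49 = -273$)
$F = -8400$
$\left(F + I\right) + \frac{1}{24110 + 32375} = \left(-8400 - 273\right) + \frac{1}{24110 + 32375} = -8673 + \frac{1}{56485} = - \frac{489894404}{56485}$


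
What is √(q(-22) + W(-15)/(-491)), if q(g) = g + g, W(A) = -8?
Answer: 2*I*√2650909/491 ≈ 6.632*I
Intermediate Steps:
q(g) = 2*g
√(q(-22) + W(-15)/(-491)) = √(2*(-22) - 8/(-491)) = √(-44 - 8*(-1/491)) = √(-44 + 8/491) = √(-21596/491) = 2*I*√2650909/491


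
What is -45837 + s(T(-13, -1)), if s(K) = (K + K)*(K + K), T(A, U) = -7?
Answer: -45641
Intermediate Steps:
s(K) = 4*K² (s(K) = (2*K)*(2*K) = 4*K²)
-45837 + s(T(-13, -1)) = -45837 + 4*(-7)² = -45837 + 4*49 = -45837 + 196 = -45641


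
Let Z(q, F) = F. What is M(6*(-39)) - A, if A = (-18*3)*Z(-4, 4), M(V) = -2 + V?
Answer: -20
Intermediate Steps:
A = -216 (A = -18*3*4 = -54*4 = -216)
M(6*(-39)) - A = (-2 + 6*(-39)) - 1*(-216) = (-2 - 234) + 216 = -236 + 216 = -20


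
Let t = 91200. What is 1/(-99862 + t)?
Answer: -1/8662 ≈ -0.00011545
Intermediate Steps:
1/(-99862 + t) = 1/(-99862 + 91200) = 1/(-8662) = -1/8662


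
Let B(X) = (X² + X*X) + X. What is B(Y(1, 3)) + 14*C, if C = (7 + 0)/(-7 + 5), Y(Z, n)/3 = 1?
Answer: -28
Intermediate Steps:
Y(Z, n) = 3 (Y(Z, n) = 3*1 = 3)
C = -7/2 (C = 7/(-2) = 7*(-½) = -7/2 ≈ -3.5000)
B(X) = X + 2*X² (B(X) = (X² + X²) + X = 2*X² + X = X + 2*X²)
B(Y(1, 3)) + 14*C = 3*(1 + 2*3) + 14*(-7/2) = 3*(1 + 6) - 49 = 3*7 - 49 = 21 - 49 = -28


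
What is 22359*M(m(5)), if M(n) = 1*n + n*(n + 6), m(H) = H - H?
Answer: 0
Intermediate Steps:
m(H) = 0
M(n) = n + n*(6 + n)
22359*M(m(5)) = 22359*(0*(7 + 0)) = 22359*(0*7) = 22359*0 = 0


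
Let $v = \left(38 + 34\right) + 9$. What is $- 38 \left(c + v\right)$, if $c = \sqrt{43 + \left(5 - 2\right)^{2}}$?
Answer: $-3078 - 76 \sqrt{13} \approx -3352.0$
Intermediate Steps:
$c = 2 \sqrt{13}$ ($c = \sqrt{43 + 3^{2}} = \sqrt{43 + 9} = \sqrt{52} = 2 \sqrt{13} \approx 7.2111$)
$v = 81$ ($v = 72 + 9 = 81$)
$- 38 \left(c + v\right) = - 38 \left(2 \sqrt{13} + 81\right) = - 38 \left(81 + 2 \sqrt{13}\right) = -3078 - 76 \sqrt{13}$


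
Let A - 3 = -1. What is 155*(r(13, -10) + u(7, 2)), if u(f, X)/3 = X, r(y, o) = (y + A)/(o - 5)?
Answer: 775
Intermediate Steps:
A = 2 (A = 3 - 1 = 2)
r(y, o) = (2 + y)/(-5 + o) (r(y, o) = (y + 2)/(o - 5) = (2 + y)/(-5 + o))
u(f, X) = 3*X
155*(r(13, -10) + u(7, 2)) = 155*((2 + 13)/(-5 - 10) + 3*2) = 155*(15/(-15) + 6) = 155*(-1/15*15 + 6) = 155*(-1 + 6) = 155*5 = 775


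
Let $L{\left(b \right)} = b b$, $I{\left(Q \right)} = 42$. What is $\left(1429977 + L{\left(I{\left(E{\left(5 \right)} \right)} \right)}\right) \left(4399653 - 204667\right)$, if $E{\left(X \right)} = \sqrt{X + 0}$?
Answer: $6006133450626$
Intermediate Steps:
$E{\left(X \right)} = \sqrt{X}$
$L{\left(b \right)} = b^{2}$
$\left(1429977 + L{\left(I{\left(E{\left(5 \right)} \right)} \right)}\right) \left(4399653 - 204667\right) = \left(1429977 + 42^{2}\right) \left(4399653 - 204667\right) = \left(1429977 + 1764\right) 4194986 = 1431741 \cdot 4194986 = 6006133450626$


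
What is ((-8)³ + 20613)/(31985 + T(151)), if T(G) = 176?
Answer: 20101/32161 ≈ 0.62501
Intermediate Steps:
((-8)³ + 20613)/(31985 + T(151)) = ((-8)³ + 20613)/(31985 + 176) = (-512 + 20613)/32161 = 20101*(1/32161) = 20101/32161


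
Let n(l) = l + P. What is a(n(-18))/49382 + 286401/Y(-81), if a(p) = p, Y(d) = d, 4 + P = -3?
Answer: -4714352069/1333314 ≈ -3535.8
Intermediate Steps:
P = -7 (P = -4 - 3 = -7)
n(l) = -7 + l (n(l) = l - 7 = -7 + l)
a(n(-18))/49382 + 286401/Y(-81) = (-7 - 18)/49382 + 286401/(-81) = -25*1/49382 + 286401*(-1/81) = -25/49382 - 95467/27 = -4714352069/1333314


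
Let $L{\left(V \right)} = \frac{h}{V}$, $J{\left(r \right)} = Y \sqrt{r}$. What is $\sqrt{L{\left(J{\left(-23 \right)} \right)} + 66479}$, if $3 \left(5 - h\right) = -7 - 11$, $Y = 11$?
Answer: $\frac{\sqrt{35167391 - 23 i \sqrt{23}}}{23} \approx 257.84 - 0.00040436 i$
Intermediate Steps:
$J{\left(r \right)} = 11 \sqrt{r}$
$h = 11$ ($h = 5 - \frac{-7 - 11}{3} = 5 - -6 = 5 + 6 = 11$)
$L{\left(V \right)} = \frac{11}{V}$
$\sqrt{L{\left(J{\left(-23 \right)} \right)} + 66479} = \sqrt{\frac{11}{11 \sqrt{-23}} + 66479} = \sqrt{\frac{11}{11 i \sqrt{23}} + 66479} = \sqrt{11 \left(- \frac{i \sqrt{23}}{253}\right) + 66479} = \sqrt{- \frac{i \sqrt{23}}{23} + 66479} = \sqrt{66479 - \frac{i \sqrt{23}}{23}}$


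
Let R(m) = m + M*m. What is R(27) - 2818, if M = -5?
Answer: -2926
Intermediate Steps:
R(m) = -4*m (R(m) = m - 5*m = -4*m)
R(27) - 2818 = -4*27 - 2818 = -108 - 2818 = -2926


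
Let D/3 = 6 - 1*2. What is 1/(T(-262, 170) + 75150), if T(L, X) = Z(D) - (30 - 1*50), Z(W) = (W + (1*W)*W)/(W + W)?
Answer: 2/150353 ≈ 1.3302e-5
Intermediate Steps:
D = 12 (D = 3*(6 - 1*2) = 3*(6 - 2) = 3*4 = 12)
Z(W) = (W + W²)/(2*W) (Z(W) = (W + W*W)/((2*W)) = (W + W²)*(1/(2*W)) = (W + W²)/(2*W))
T(L, X) = 53/2 (T(L, X) = (½ + (½)*12) - (30 - 1*50) = (½ + 6) - (30 - 50) = 13/2 - 1*(-20) = 13/2 + 20 = 53/2)
1/(T(-262, 170) + 75150) = 1/(53/2 + 75150) = 1/(150353/2) = 2/150353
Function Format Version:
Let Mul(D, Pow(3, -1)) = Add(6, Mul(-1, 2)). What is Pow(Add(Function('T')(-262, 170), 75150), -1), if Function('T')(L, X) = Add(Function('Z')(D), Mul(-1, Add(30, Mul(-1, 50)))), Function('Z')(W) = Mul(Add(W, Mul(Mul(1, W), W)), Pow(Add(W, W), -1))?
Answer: Rational(2, 150353) ≈ 1.3302e-5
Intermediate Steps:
D = 12 (D = Mul(3, Add(6, Mul(-1, 2))) = Mul(3, Add(6, -2)) = Mul(3, 4) = 12)
Function('Z')(W) = Mul(Rational(1, 2), Pow(W, -1), Add(W, Pow(W, 2))) (Function('Z')(W) = Mul(Add(W, Mul(W, W)), Pow(Mul(2, W), -1)) = Mul(Add(W, Pow(W, 2)), Mul(Rational(1, 2), Pow(W, -1))) = Mul(Rational(1, 2), Pow(W, -1), Add(W, Pow(W, 2))))
Function('T')(L, X) = Rational(53, 2) (Function('T')(L, X) = Add(Add(Rational(1, 2), Mul(Rational(1, 2), 12)), Mul(-1, Add(30, Mul(-1, 50)))) = Add(Add(Rational(1, 2), 6), Mul(-1, Add(30, -50))) = Add(Rational(13, 2), Mul(-1, -20)) = Add(Rational(13, 2), 20) = Rational(53, 2))
Pow(Add(Function('T')(-262, 170), 75150), -1) = Pow(Add(Rational(53, 2), 75150), -1) = Pow(Rational(150353, 2), -1) = Rational(2, 150353)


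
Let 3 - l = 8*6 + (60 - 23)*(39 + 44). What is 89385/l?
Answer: -89385/3116 ≈ -28.686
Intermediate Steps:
l = -3116 (l = 3 - (8*6 + (60 - 23)*(39 + 44)) = 3 - (48 + 37*83) = 3 - (48 + 3071) = 3 - 1*3119 = 3 - 3119 = -3116)
89385/l = 89385/(-3116) = 89385*(-1/3116) = -89385/3116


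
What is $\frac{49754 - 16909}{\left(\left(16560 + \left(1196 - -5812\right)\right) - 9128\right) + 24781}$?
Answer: $\frac{32845}{39221} \approx 0.83743$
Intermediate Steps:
$\frac{49754 - 16909}{\left(\left(16560 + \left(1196 - -5812\right)\right) - 9128\right) + 24781} = \frac{32845}{\left(\left(16560 + \left(1196 + 5812\right)\right) - 9128\right) + 24781} = \frac{32845}{\left(\left(16560 + 7008\right) - 9128\right) + 24781} = \frac{32845}{\left(23568 - 9128\right) + 24781} = \frac{32845}{14440 + 24781} = \frac{32845}{39221}$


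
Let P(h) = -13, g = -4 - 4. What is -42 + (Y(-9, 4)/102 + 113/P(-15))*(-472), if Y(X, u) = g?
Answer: 2716834/663 ≈ 4097.8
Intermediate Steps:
g = -8
Y(X, u) = -8
-42 + (Y(-9, 4)/102 + 113/P(-15))*(-472) = -42 + (-8/102 + 113/(-13))*(-472) = -42 + (-8*1/102 + 113*(-1/13))*(-472) = -42 + (-4/51 - 113/13)*(-472) = -42 - 5815/663*(-472) = -42 + 2744680/663 = 2716834/663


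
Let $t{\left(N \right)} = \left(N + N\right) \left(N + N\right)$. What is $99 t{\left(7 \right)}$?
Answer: $19404$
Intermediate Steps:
$t{\left(N \right)} = 4 N^{2}$ ($t{\left(N \right)} = 2 N 2 N = 4 N^{2}$)
$99 t{\left(7 \right)} = 99 \cdot 4 \cdot 7^{2} = 99 \cdot 4 \cdot 49 = 99 \cdot 196 = 19404$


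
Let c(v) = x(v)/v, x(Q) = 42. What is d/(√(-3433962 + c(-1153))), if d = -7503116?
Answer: 3751558*I*√126809445469/329946519 ≈ 4049.0*I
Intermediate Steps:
c(v) = 42/v
d/(√(-3433962 + c(-1153))) = -7503116/√(-3433962 + 42/(-1153)) = -7503116/√(-3433962 + 42*(-1/1153)) = -7503116/√(-3433962 - 42/1153) = -7503116*(-I*√126809445469/659893038) = -(-3751558)*I*√126809445469/329946519 = 3751558*I*√126809445469/329946519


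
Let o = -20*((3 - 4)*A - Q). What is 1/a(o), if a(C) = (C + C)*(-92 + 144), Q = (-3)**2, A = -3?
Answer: 1/12480 ≈ 8.0128e-5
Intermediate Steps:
Q = 9
o = 120 (o = -20*((3 - 4)*(-3) - 1*9) = -20*(-1*(-3) - 9) = -20*(3 - 9) = -20*(-6) = 120)
a(C) = 104*C (a(C) = (2*C)*52 = 104*C)
1/a(o) = 1/(104*120) = 1/12480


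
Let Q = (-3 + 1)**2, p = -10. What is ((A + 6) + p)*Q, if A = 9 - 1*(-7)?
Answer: 48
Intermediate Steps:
A = 16 (A = 9 + 7 = 16)
Q = 4 (Q = (-2)**2 = 4)
((A + 6) + p)*Q = ((16 + 6) - 10)*4 = (22 - 10)*4 = 12*4 = 48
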